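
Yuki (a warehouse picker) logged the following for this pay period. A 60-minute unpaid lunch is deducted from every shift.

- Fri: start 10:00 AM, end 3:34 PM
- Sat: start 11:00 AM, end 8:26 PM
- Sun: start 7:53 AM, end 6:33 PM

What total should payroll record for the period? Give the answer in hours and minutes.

22 h 40 min

Fri: 10:00 AM–3:34 PM = 5 h 34 min; less 60 min break → 4 h 34 min
Sat: 11:00 AM–8:26 PM = 9 h 26 min; less 60 min break → 8 h 26 min
Sun: 7:53 AM–6:33 PM = 10 h 40 min; less 60 min break → 9 h 40 min
Total: 4 h 34 min + 8 h 26 min + 9 h 40 min = 22 h 40 min.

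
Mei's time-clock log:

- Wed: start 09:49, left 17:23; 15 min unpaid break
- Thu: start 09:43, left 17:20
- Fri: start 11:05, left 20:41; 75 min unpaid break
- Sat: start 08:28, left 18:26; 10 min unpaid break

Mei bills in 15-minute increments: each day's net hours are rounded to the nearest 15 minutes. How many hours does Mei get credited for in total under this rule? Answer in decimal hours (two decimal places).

Wed: 09:49–17:23 = 7 h 34 min − 15 min = 7 h 19 min → rounds to 7 h 15 min
Thu: 09:43–17:20 = 7 h 37 min → rounds to 7 h 30 min
Fri: 11:05–20:41 = 9 h 36 min − 75 min = 8 h 21 min → rounds to 8 h 15 min
Sat: 08:28–18:26 = 9 h 58 min − 10 min = 9 h 48 min → rounds to 9 h 45 min
Total credited: 32 h 45 min.

32.75 hours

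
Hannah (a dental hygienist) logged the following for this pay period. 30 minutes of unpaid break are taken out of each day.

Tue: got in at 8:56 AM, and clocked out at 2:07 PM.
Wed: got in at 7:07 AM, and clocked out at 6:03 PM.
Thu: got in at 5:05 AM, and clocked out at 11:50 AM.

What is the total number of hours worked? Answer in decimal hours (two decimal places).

21.37 hours

Tue: 8:56 AM–2:07 PM = 5 h 11 min; less 30 min break → 4 h 41 min
Wed: 7:07 AM–6:03 PM = 10 h 56 min; less 30 min break → 10 h 26 min
Thu: 5:05 AM–11:50 AM = 6 h 45 min; less 30 min break → 6 h 15 min
Total: 4 h 41 min + 10 h 26 min + 6 h 15 min = 21 h 22 min.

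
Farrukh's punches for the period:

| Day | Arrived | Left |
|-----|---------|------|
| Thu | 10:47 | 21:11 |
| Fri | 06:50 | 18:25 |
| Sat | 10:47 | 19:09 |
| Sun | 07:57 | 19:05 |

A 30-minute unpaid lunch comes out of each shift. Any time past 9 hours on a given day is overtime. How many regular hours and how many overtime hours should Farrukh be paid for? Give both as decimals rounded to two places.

Regular 34.87 hours, overtime 4.62 hours

Thu: 10:47–21:11 = 10 h 24 min; less 30 min break → 9 h 54 min
Fri: 06:50–18:25 = 11 h 35 min; less 30 min break → 11 h 5 min
Sat: 10:47–19:09 = 8 h 22 min; less 30 min break → 7 h 52 min
Sun: 07:57–19:05 = 11 h 8 min; less 30 min break → 10 h 38 min
Thu reg 9 h 0 min / OT 0 h 54 min; Fri reg 9 h 0 min / OT 2 h 5 min; Sat reg 7 h 52 min / OT 0 h 0 min; Sun reg 9 h 0 min / OT 1 h 38 min.
Totals: regular 34 h 52 min, overtime 4 h 37 min.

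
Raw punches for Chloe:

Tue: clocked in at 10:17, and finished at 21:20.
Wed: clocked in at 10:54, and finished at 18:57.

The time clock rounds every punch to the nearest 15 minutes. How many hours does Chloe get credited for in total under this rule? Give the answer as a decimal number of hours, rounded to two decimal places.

Tue: in 10:17→10:15, out 21:20→21:15; 11 h 0 min
Wed: in 10:54→11:00, out 18:57→19:00; 8 h 0 min
Total credited: 19 h 0 min.

19.00 hours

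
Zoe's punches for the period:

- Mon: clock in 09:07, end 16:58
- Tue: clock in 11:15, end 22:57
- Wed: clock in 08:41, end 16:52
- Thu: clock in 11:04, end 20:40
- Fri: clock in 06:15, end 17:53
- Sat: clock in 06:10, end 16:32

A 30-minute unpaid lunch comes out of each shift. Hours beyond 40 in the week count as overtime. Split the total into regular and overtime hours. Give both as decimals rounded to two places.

Regular 40.00 hours, overtime 16.33 hours

Mon: 09:07–16:58 = 7 h 51 min; less 30 min break → 7 h 21 min
Tue: 11:15–22:57 = 11 h 42 min; less 30 min break → 11 h 12 min
Wed: 08:41–16:52 = 8 h 11 min; less 30 min break → 7 h 41 min
Thu: 11:04–20:40 = 9 h 36 min; less 30 min break → 9 h 6 min
Fri: 06:15–17:53 = 11 h 38 min; less 30 min break → 11 h 8 min
Sat: 06:10–16:32 = 10 h 22 min; less 30 min break → 9 h 52 min
Total worked: 56 h 20 min = 56.33 h.
Threshold 40 h → overtime 16 h 20 min, regular 40 h 0 min.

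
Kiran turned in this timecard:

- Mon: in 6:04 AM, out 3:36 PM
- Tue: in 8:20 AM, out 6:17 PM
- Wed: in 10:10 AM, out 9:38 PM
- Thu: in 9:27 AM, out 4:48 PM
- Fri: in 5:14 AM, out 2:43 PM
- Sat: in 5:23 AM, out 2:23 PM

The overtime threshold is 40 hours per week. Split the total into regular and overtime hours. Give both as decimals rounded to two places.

Mon: 6:04 AM–3:36 PM = 9 h 32 min
Tue: 8:20 AM–6:17 PM = 9 h 57 min
Wed: 10:10 AM–9:38 PM = 11 h 28 min
Thu: 9:27 AM–4:48 PM = 7 h 21 min
Fri: 5:14 AM–2:43 PM = 9 h 29 min
Sat: 5:23 AM–2:23 PM = 9 h 0 min
Total worked: 56 h 47 min = 56.78 h.
Threshold 40 h → overtime 16 h 47 min, regular 40 h 0 min.

Regular 40.00 hours, overtime 16.78 hours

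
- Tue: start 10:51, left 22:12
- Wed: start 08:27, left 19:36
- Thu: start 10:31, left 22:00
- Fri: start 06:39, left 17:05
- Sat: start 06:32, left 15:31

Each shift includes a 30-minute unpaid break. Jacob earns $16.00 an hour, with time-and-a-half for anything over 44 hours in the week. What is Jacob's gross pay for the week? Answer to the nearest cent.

$869.60

Tue: 10:51–22:12 = 11 h 21 min; less 30 min break → 10 h 51 min
Wed: 08:27–19:36 = 11 h 9 min; less 30 min break → 10 h 39 min
Thu: 10:31–22:00 = 11 h 29 min; less 30 min break → 10 h 59 min
Fri: 06:39–17:05 = 10 h 26 min; less 30 min break → 9 h 56 min
Sat: 06:32–15:31 = 8 h 59 min; less 30 min break → 8 h 29 min
Total worked: 50 h 54 min = 3054 min.
Regular 44 h 0 min = 2640 min at $16.00/h; overtime 6 h 54 min = 414 min at $24.00/h.
Pay = (2640 × $16.00 + 414 × $24.00) ÷ 60 = $869.60.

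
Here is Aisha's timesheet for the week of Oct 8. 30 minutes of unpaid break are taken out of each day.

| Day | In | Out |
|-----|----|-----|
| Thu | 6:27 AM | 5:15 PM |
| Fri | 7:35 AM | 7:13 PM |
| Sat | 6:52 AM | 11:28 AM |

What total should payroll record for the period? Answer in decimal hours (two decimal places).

25.53 hours

Thu: 6:27 AM–5:15 PM = 10 h 48 min; less 30 min break → 10 h 18 min
Fri: 7:35 AM–7:13 PM = 11 h 38 min; less 30 min break → 11 h 8 min
Sat: 6:52 AM–11:28 AM = 4 h 36 min; less 30 min break → 4 h 6 min
Total: 10 h 18 min + 11 h 8 min + 4 h 6 min = 25 h 32 min.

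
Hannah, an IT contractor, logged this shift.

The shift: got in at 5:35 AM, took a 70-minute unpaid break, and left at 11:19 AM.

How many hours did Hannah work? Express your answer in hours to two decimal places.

4.57 hours

The shift: 5:35 AM–11:19 AM = 5 h 44 min; less 70 min break → 4 h 34 min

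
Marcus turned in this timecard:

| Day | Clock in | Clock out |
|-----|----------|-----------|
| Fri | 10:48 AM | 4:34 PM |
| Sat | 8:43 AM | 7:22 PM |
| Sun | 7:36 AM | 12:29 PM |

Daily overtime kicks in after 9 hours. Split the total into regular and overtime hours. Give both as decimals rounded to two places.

Fri: 10:48 AM–4:34 PM = 5 h 46 min
Sat: 8:43 AM–7:22 PM = 10 h 39 min
Sun: 7:36 AM–12:29 PM = 4 h 53 min
Fri reg 5 h 46 min / OT 0 h 0 min; Sat reg 9 h 0 min / OT 1 h 39 min; Sun reg 4 h 53 min / OT 0 h 0 min.
Totals: regular 19 h 39 min, overtime 1 h 39 min.

Regular 19.65 hours, overtime 1.65 hours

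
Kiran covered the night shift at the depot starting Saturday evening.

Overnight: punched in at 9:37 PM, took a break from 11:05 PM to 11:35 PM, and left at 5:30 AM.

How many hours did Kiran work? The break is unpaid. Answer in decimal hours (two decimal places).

Overnight: 9:37 PM → midnight = 2 h 23 min; midnight → 5:30 AM = 5 h 30 min; span 7 h 53 min; less 30 min break → 7 h 23 min

7.38 hours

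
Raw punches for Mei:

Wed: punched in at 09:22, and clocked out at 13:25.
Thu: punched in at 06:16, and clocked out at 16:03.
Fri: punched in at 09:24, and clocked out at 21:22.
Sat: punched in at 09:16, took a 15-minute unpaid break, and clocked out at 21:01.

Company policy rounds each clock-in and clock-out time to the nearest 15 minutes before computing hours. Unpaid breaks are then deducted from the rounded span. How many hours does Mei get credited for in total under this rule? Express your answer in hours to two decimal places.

Wed: in 09:22→09:15, out 13:25→13:30; 4 h 15 min
Thu: in 06:16→06:15, out 16:03→16:00; 9 h 45 min
Fri: in 09:24→09:30, out 21:22→21:15; 11 h 45 min
Sat: in 09:16→09:15, out 21:01→21:00; 11 h 45 min − 15 min = 11 h 30 min
Total credited: 37 h 15 min.

37.25 hours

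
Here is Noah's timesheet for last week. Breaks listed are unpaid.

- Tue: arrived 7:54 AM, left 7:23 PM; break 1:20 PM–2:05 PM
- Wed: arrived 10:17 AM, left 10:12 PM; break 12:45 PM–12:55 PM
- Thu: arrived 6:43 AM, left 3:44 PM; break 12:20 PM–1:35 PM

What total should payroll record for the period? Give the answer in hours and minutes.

Tue: 7:54 AM–7:23 PM = 11 h 29 min; less 45 min break → 10 h 44 min
Wed: 10:17 AM–10:12 PM = 11 h 55 min; less 10 min break → 11 h 45 min
Thu: 6:43 AM–3:44 PM = 9 h 1 min; less 75 min break → 7 h 46 min
Total: 10 h 44 min + 11 h 45 min + 7 h 46 min = 30 h 15 min.

30 h 15 min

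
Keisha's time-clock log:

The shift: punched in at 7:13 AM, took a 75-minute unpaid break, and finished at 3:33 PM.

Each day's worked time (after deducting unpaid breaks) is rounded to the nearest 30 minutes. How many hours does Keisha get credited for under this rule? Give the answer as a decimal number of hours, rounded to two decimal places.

7.00 hours

The shift: 7:13 AM–3:33 PM = 8 h 20 min − 75 min = 7 h 5 min → rounds to 7 h 0 min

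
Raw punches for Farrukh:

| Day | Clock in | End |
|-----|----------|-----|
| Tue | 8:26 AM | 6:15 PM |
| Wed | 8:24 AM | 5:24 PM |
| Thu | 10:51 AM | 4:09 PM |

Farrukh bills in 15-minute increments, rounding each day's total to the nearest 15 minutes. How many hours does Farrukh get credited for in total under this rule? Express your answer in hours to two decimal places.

Tue: 8:26 AM–6:15 PM = 9 h 49 min → rounds to 9 h 45 min
Wed: 8:24 AM–5:24 PM = 9 h 0 min → rounds to 9 h 0 min
Thu: 10:51 AM–4:09 PM = 5 h 18 min → rounds to 5 h 15 min
Total credited: 24 h 0 min.

24.00 hours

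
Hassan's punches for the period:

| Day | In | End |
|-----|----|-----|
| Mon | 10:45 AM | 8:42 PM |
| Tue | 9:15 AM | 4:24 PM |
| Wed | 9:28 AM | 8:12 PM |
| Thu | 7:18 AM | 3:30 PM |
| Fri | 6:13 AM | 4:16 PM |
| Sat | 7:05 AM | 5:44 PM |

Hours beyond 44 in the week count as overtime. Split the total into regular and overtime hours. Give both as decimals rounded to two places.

Regular 44.00 hours, overtime 12.73 hours

Mon: 10:45 AM–8:42 PM = 9 h 57 min
Tue: 9:15 AM–4:24 PM = 7 h 9 min
Wed: 9:28 AM–8:12 PM = 10 h 44 min
Thu: 7:18 AM–3:30 PM = 8 h 12 min
Fri: 6:13 AM–4:16 PM = 10 h 3 min
Sat: 7:05 AM–5:44 PM = 10 h 39 min
Total worked: 56 h 44 min = 56.73 h.
Threshold 44 h → overtime 12 h 44 min, regular 44 h 0 min.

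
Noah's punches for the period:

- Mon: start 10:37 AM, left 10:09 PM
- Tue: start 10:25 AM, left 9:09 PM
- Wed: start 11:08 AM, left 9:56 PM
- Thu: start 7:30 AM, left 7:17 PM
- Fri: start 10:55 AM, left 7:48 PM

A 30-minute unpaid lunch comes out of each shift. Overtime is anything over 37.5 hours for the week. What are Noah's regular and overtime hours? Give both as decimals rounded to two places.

Mon: 10:37 AM–10:09 PM = 11 h 32 min; less 30 min break → 11 h 2 min
Tue: 10:25 AM–9:09 PM = 10 h 44 min; less 30 min break → 10 h 14 min
Wed: 11:08 AM–9:56 PM = 10 h 48 min; less 30 min break → 10 h 18 min
Thu: 7:30 AM–7:17 PM = 11 h 47 min; less 30 min break → 11 h 17 min
Fri: 10:55 AM–7:48 PM = 8 h 53 min; less 30 min break → 8 h 23 min
Total worked: 51 h 14 min = 51.23 h.
Threshold 37.5 h → overtime 13 h 44 min, regular 37 h 30 min.

Regular 37.50 hours, overtime 13.73 hours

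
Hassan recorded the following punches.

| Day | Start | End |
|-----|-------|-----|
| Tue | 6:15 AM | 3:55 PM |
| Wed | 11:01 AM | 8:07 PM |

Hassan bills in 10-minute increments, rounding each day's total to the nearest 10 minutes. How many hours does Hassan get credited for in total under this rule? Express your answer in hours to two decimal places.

Tue: 6:15 AM–3:55 PM = 9 h 40 min → rounds to 9 h 40 min
Wed: 11:01 AM–8:07 PM = 9 h 6 min → rounds to 9 h 10 min
Total credited: 18 h 50 min.

18.83 hours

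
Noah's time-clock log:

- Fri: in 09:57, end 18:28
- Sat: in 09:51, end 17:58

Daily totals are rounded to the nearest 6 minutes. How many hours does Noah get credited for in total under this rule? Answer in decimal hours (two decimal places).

Fri: 09:57–18:28 = 8 h 31 min → rounds to 8 h 30 min
Sat: 09:51–17:58 = 8 h 7 min → rounds to 8 h 6 min
Total credited: 16 h 36 min.

16.60 hours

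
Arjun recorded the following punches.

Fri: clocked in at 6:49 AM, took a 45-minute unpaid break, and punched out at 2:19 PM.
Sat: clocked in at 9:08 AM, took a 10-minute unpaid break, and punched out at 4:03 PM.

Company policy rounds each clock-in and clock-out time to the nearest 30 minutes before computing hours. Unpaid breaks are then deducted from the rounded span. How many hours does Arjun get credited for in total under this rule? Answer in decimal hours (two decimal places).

Fri: in 6:49 AM→7:00 AM, out 2:19 PM→2:30 PM; 7 h 30 min − 45 min = 6 h 45 min
Sat: in 9:08 AM→9:00 AM, out 4:03 PM→4:00 PM; 7 h 0 min − 10 min = 6 h 50 min
Total credited: 13 h 35 min.

13.58 hours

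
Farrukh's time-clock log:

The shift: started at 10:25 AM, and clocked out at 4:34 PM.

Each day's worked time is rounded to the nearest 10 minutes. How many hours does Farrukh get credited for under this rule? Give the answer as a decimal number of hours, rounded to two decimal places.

6.17 hours

The shift: 10:25 AM–4:34 PM = 6 h 9 min → rounds to 6 h 10 min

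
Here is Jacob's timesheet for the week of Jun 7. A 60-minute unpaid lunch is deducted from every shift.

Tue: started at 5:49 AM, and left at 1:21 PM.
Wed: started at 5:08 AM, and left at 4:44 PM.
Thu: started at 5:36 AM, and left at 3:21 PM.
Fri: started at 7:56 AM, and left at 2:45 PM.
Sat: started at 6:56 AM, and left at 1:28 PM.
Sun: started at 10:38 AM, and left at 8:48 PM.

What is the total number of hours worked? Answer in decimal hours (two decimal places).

Tue: 5:49 AM–1:21 PM = 7 h 32 min; less 60 min break → 6 h 32 min
Wed: 5:08 AM–4:44 PM = 11 h 36 min; less 60 min break → 10 h 36 min
Thu: 5:36 AM–3:21 PM = 9 h 45 min; less 60 min break → 8 h 45 min
Fri: 7:56 AM–2:45 PM = 6 h 49 min; less 60 min break → 5 h 49 min
Sat: 6:56 AM–1:28 PM = 6 h 32 min; less 60 min break → 5 h 32 min
Sun: 10:38 AM–8:48 PM = 10 h 10 min; less 60 min break → 9 h 10 min
Total: 6 h 32 min + 10 h 36 min + 8 h 45 min + 5 h 49 min + 5 h 32 min + 9 h 10 min = 46 h 24 min.

46.40 hours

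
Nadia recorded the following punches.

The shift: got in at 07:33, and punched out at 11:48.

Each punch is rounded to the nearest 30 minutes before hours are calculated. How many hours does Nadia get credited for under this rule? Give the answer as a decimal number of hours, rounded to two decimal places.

The shift: in 07:33→07:30, out 11:48→12:00; 4 h 30 min

4.50 hours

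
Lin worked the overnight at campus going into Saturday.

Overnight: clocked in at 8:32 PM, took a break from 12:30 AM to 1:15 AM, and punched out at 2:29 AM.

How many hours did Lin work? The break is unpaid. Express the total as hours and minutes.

5 h 12 min

Overnight: 8:32 PM → midnight = 3 h 28 min; midnight → 2:29 AM = 2 h 29 min; span 5 h 57 min; less 45 min break → 5 h 12 min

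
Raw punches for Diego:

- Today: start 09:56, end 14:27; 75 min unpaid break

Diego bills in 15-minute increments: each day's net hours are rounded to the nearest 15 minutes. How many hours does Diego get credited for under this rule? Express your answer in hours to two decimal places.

Today: 09:56–14:27 = 4 h 31 min − 75 min = 3 h 16 min → rounds to 3 h 15 min

3.25 hours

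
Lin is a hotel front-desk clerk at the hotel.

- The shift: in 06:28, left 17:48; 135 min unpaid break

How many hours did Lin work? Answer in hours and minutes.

9 h 5 min

The shift: 06:28–17:48 = 11 h 20 min; less 135 min break → 9 h 5 min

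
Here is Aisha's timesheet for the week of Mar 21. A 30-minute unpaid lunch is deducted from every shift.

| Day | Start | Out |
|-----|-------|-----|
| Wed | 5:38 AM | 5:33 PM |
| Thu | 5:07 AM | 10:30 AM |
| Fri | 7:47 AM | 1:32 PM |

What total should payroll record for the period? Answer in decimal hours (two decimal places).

Wed: 5:38 AM–5:33 PM = 11 h 55 min; less 30 min break → 11 h 25 min
Thu: 5:07 AM–10:30 AM = 5 h 23 min; less 30 min break → 4 h 53 min
Fri: 7:47 AM–1:32 PM = 5 h 45 min; less 30 min break → 5 h 15 min
Total: 11 h 25 min + 4 h 53 min + 5 h 15 min = 21 h 33 min.

21.55 hours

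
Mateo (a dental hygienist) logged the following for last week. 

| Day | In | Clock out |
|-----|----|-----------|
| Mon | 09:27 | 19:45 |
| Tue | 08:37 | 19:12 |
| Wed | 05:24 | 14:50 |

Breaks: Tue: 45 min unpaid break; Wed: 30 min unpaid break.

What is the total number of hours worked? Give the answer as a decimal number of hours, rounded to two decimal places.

29.07 hours

Mon: 09:27–19:45 = 10 h 18 min
Tue: 08:37–19:12 = 10 h 35 min; less 45 min break → 9 h 50 min
Wed: 05:24–14:50 = 9 h 26 min; less 30 min break → 8 h 56 min
Total: 10 h 18 min + 9 h 50 min + 8 h 56 min = 29 h 4 min.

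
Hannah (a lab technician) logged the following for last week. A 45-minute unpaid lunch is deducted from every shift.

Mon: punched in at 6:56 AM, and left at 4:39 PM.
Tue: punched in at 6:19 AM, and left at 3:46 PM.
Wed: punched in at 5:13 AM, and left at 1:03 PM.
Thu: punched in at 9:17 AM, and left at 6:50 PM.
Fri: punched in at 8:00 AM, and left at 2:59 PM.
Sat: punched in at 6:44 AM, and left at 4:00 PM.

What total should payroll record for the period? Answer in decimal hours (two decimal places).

48.30 hours

Mon: 6:56 AM–4:39 PM = 9 h 43 min; less 45 min break → 8 h 58 min
Tue: 6:19 AM–3:46 PM = 9 h 27 min; less 45 min break → 8 h 42 min
Wed: 5:13 AM–1:03 PM = 7 h 50 min; less 45 min break → 7 h 5 min
Thu: 9:17 AM–6:50 PM = 9 h 33 min; less 45 min break → 8 h 48 min
Fri: 8:00 AM–2:59 PM = 6 h 59 min; less 45 min break → 6 h 14 min
Sat: 6:44 AM–4:00 PM = 9 h 16 min; less 45 min break → 8 h 31 min
Total: 8 h 58 min + 8 h 42 min + 7 h 5 min + 8 h 48 min + 6 h 14 min + 8 h 31 min = 48 h 18 min.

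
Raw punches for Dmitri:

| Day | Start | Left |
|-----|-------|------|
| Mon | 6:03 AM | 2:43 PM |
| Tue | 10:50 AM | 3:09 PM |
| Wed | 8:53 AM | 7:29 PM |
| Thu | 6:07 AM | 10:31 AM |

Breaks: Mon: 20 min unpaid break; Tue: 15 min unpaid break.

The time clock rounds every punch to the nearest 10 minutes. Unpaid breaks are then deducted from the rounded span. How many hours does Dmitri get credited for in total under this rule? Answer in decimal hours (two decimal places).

Mon: in 6:03 AM→6:00 AM, out 2:43 PM→2:40 PM; 8 h 40 min − 20 min = 8 h 20 min
Tue: in 10:50 AM→10:50 AM, out 3:09 PM→3:10 PM; 4 h 20 min − 15 min = 4 h 5 min
Wed: in 8:53 AM→8:50 AM, out 7:29 PM→7:30 PM; 10 h 40 min
Thu: in 6:07 AM→6:10 AM, out 10:31 AM→10:30 AM; 4 h 20 min
Total credited: 27 h 25 min.

27.42 hours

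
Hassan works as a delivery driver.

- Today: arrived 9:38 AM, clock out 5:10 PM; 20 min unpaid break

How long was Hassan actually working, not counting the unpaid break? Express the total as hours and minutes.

Today: 9:38 AM–5:10 PM = 7 h 32 min; less 20 min break → 7 h 12 min

7 h 12 min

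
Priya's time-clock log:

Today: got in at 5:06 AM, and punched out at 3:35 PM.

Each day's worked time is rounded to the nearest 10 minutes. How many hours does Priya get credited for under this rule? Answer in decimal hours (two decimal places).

Today: 5:06 AM–3:35 PM = 10 h 29 min → rounds to 10 h 30 min

10.50 hours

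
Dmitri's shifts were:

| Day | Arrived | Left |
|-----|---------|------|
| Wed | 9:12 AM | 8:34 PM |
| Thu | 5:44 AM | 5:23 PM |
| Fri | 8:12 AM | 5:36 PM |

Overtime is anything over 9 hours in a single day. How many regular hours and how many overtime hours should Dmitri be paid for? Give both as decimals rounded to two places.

Wed: 9:12 AM–8:34 PM = 11 h 22 min
Thu: 5:44 AM–5:23 PM = 11 h 39 min
Fri: 8:12 AM–5:36 PM = 9 h 24 min
Wed reg 9 h 0 min / OT 2 h 22 min; Thu reg 9 h 0 min / OT 2 h 39 min; Fri reg 9 h 0 min / OT 0 h 24 min.
Totals: regular 27 h 0 min, overtime 5 h 25 min.

Regular 27.00 hours, overtime 5.42 hours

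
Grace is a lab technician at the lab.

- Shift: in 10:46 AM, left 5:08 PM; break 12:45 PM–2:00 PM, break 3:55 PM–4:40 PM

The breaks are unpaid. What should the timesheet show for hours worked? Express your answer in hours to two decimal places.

Shift: 10:46 AM–5:08 PM = 6 h 22 min; less 120 min break → 4 h 22 min

4.37 hours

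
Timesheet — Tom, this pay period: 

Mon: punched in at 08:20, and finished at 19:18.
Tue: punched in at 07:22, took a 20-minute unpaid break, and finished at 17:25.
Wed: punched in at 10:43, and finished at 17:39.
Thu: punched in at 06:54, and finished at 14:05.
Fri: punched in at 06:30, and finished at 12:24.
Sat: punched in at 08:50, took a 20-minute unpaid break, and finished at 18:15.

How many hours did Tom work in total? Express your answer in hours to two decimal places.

49.78 hours

Mon: 08:20–19:18 = 10 h 58 min
Tue: 07:22–17:25 = 10 h 3 min; less 20 min break → 9 h 43 min
Wed: 10:43–17:39 = 6 h 56 min
Thu: 06:54–14:05 = 7 h 11 min
Fri: 06:30–12:24 = 5 h 54 min
Sat: 08:50–18:15 = 9 h 25 min; less 20 min break → 9 h 5 min
Total: 10 h 58 min + 9 h 43 min + 6 h 56 min + 7 h 11 min + 5 h 54 min + 9 h 5 min = 49 h 47 min.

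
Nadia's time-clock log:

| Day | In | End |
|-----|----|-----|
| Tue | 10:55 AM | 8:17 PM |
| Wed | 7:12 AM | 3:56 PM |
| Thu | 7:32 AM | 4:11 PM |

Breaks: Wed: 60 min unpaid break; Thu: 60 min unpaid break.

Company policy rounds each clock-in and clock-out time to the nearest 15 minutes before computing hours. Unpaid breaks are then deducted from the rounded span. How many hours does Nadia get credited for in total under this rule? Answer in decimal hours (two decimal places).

Tue: in 10:55 AM→11:00 AM, out 8:17 PM→8:15 PM; 9 h 15 min
Wed: in 7:12 AM→7:15 AM, out 3:56 PM→4:00 PM; 8 h 45 min − 60 min = 7 h 45 min
Thu: in 7:32 AM→7:30 AM, out 4:11 PM→4:15 PM; 8 h 45 min − 60 min = 7 h 45 min
Total credited: 24 h 45 min.

24.75 hours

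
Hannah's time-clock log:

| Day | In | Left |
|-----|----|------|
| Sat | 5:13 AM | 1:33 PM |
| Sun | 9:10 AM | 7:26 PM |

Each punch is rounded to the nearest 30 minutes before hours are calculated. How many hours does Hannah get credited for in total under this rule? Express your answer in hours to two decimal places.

19.00 hours

Sat: in 5:13 AM→5:00 AM, out 1:33 PM→1:30 PM; 8 h 30 min
Sun: in 9:10 AM→9:00 AM, out 7:26 PM→7:30 PM; 10 h 30 min
Total credited: 19 h 0 min.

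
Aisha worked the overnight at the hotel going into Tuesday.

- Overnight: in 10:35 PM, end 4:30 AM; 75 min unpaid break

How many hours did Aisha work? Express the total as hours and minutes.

Overnight: 10:35 PM → midnight = 1 h 25 min; midnight → 4:30 AM = 4 h 30 min; span 5 h 55 min; less 75 min break → 4 h 40 min

4 h 40 min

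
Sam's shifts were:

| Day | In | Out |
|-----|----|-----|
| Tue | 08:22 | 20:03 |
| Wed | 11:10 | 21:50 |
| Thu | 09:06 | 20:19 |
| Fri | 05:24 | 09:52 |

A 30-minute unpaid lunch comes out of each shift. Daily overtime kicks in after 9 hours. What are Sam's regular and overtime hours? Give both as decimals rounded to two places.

Tue: 08:22–20:03 = 11 h 41 min; less 30 min break → 11 h 11 min
Wed: 11:10–21:50 = 10 h 40 min; less 30 min break → 10 h 10 min
Thu: 09:06–20:19 = 11 h 13 min; less 30 min break → 10 h 43 min
Fri: 05:24–09:52 = 4 h 28 min; less 30 min break → 3 h 58 min
Tue reg 9 h 0 min / OT 2 h 11 min; Wed reg 9 h 0 min / OT 1 h 10 min; Thu reg 9 h 0 min / OT 1 h 43 min; Fri reg 3 h 58 min / OT 0 h 0 min.
Totals: regular 30 h 58 min, overtime 5 h 4 min.

Regular 30.97 hours, overtime 5.07 hours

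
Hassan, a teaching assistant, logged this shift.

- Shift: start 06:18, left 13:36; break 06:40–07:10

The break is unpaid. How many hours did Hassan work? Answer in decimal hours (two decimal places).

6.80 hours

Shift: 06:18–13:36 = 7 h 18 min; less 30 min break → 6 h 48 min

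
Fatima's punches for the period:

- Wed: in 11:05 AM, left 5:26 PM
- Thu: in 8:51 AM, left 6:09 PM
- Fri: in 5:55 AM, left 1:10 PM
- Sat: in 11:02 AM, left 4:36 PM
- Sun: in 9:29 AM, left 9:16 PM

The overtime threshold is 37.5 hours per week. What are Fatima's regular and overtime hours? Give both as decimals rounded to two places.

Wed: 11:05 AM–5:26 PM = 6 h 21 min
Thu: 8:51 AM–6:09 PM = 9 h 18 min
Fri: 5:55 AM–1:10 PM = 7 h 15 min
Sat: 11:02 AM–4:36 PM = 5 h 34 min
Sun: 9:29 AM–9:16 PM = 11 h 47 min
Total worked: 40 h 15 min = 40.25 h.
Threshold 37.5 h → overtime 2 h 45 min, regular 37 h 30 min.

Regular 37.50 hours, overtime 2.75 hours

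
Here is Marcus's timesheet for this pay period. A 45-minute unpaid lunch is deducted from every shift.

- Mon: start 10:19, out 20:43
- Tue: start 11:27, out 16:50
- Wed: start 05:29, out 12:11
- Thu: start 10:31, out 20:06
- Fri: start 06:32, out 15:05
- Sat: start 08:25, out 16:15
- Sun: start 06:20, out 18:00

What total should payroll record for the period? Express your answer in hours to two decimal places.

Mon: 10:19–20:43 = 10 h 24 min; less 45 min break → 9 h 39 min
Tue: 11:27–16:50 = 5 h 23 min; less 45 min break → 4 h 38 min
Wed: 05:29–12:11 = 6 h 42 min; less 45 min break → 5 h 57 min
Thu: 10:31–20:06 = 9 h 35 min; less 45 min break → 8 h 50 min
Fri: 06:32–15:05 = 8 h 33 min; less 45 min break → 7 h 48 min
Sat: 08:25–16:15 = 7 h 50 min; less 45 min break → 7 h 5 min
Sun: 06:20–18:00 = 11 h 40 min; less 45 min break → 10 h 55 min
Total: 9 h 39 min + 4 h 38 min + 5 h 57 min + 8 h 50 min + 7 h 48 min + 7 h 5 min + 10 h 55 min = 54 h 52 min.

54.87 hours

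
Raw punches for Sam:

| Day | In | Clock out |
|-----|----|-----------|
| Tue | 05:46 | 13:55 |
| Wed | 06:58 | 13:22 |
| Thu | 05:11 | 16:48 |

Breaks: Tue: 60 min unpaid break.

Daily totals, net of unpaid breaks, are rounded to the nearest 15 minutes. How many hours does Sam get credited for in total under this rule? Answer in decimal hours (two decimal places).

25.25 hours

Tue: 05:46–13:55 = 8 h 9 min − 60 min = 7 h 9 min → rounds to 7 h 15 min
Wed: 06:58–13:22 = 6 h 24 min → rounds to 6 h 30 min
Thu: 05:11–16:48 = 11 h 37 min → rounds to 11 h 30 min
Total credited: 25 h 15 min.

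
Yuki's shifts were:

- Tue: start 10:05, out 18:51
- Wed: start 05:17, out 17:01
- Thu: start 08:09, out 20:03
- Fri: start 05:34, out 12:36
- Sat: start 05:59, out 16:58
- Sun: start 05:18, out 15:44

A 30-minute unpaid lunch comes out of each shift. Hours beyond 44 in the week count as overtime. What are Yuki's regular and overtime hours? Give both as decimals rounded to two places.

Regular 44.00 hours, overtime 13.85 hours

Tue: 10:05–18:51 = 8 h 46 min; less 30 min break → 8 h 16 min
Wed: 05:17–17:01 = 11 h 44 min; less 30 min break → 11 h 14 min
Thu: 08:09–20:03 = 11 h 54 min; less 30 min break → 11 h 24 min
Fri: 05:34–12:36 = 7 h 2 min; less 30 min break → 6 h 32 min
Sat: 05:59–16:58 = 10 h 59 min; less 30 min break → 10 h 29 min
Sun: 05:18–15:44 = 10 h 26 min; less 30 min break → 9 h 56 min
Total worked: 57 h 51 min = 57.85 h.
Threshold 44 h → overtime 13 h 51 min, regular 44 h 0 min.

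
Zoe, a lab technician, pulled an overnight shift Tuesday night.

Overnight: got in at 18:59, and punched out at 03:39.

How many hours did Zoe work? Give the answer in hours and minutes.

8 h 40 min

Overnight: 18:59 → midnight = 5 h 1 min; midnight → 03:39 = 3 h 39 min; span 8 h 40 min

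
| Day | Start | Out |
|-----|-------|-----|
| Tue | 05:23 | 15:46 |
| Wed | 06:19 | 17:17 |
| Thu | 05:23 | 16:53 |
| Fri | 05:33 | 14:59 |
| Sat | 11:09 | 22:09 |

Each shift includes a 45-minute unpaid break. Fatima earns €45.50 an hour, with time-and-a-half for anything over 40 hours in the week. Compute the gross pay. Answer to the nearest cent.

Tue: 05:23–15:46 = 10 h 23 min; less 45 min break → 9 h 38 min
Wed: 06:19–17:17 = 10 h 58 min; less 45 min break → 10 h 13 min
Thu: 05:23–16:53 = 11 h 30 min; less 45 min break → 10 h 45 min
Fri: 05:33–14:59 = 9 h 26 min; less 45 min break → 8 h 41 min
Sat: 11:09–22:09 = 11 h 0 min; less 45 min break → 10 h 15 min
Total worked: 49 h 32 min = 2972 min.
Regular 40 h 0 min = 2400 min at €45.50/h; overtime 9 h 32 min = 572 min at €68.25/h.
Pay = (2400 × €45.50 + 572 × €68.25) ÷ 60 = €2470.65.

€2470.65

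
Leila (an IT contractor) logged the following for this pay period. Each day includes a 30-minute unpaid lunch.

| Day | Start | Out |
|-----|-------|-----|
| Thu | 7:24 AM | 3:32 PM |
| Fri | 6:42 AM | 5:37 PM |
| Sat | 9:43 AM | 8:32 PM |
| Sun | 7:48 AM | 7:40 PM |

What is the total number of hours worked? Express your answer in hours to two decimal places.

39.73 hours

Thu: 7:24 AM–3:32 PM = 8 h 8 min; less 30 min break → 7 h 38 min
Fri: 6:42 AM–5:37 PM = 10 h 55 min; less 30 min break → 10 h 25 min
Sat: 9:43 AM–8:32 PM = 10 h 49 min; less 30 min break → 10 h 19 min
Sun: 7:48 AM–7:40 PM = 11 h 52 min; less 30 min break → 11 h 22 min
Total: 7 h 38 min + 10 h 25 min + 10 h 19 min + 11 h 22 min = 39 h 44 min.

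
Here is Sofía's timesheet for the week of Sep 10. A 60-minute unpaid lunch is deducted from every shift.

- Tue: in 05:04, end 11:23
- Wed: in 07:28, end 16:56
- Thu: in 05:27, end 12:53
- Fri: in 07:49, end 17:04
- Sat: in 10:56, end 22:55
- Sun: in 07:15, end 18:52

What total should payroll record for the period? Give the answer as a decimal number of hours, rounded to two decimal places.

50.07 hours

Tue: 05:04–11:23 = 6 h 19 min; less 60 min break → 5 h 19 min
Wed: 07:28–16:56 = 9 h 28 min; less 60 min break → 8 h 28 min
Thu: 05:27–12:53 = 7 h 26 min; less 60 min break → 6 h 26 min
Fri: 07:49–17:04 = 9 h 15 min; less 60 min break → 8 h 15 min
Sat: 10:56–22:55 = 11 h 59 min; less 60 min break → 10 h 59 min
Sun: 07:15–18:52 = 11 h 37 min; less 60 min break → 10 h 37 min
Total: 5 h 19 min + 8 h 28 min + 6 h 26 min + 8 h 15 min + 10 h 59 min + 10 h 37 min = 50 h 4 min.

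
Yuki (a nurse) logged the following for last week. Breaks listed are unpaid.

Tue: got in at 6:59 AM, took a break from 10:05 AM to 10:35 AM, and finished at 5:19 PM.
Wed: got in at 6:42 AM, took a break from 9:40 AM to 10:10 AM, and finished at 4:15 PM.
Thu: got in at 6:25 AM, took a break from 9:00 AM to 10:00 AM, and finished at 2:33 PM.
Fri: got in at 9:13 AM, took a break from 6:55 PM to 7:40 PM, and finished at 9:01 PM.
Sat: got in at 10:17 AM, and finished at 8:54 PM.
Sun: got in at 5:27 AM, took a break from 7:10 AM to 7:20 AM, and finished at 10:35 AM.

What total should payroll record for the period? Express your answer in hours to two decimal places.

Tue: 6:59 AM–5:19 PM = 10 h 20 min; less 30 min break → 9 h 50 min
Wed: 6:42 AM–4:15 PM = 9 h 33 min; less 30 min break → 9 h 3 min
Thu: 6:25 AM–2:33 PM = 8 h 8 min; less 60 min break → 7 h 8 min
Fri: 9:13 AM–9:01 PM = 11 h 48 min; less 45 min break → 11 h 3 min
Sat: 10:17 AM–8:54 PM = 10 h 37 min
Sun: 5:27 AM–10:35 AM = 5 h 8 min; less 10 min break → 4 h 58 min
Total: 9 h 50 min + 9 h 3 min + 7 h 8 min + 11 h 3 min + 10 h 37 min + 4 h 58 min = 52 h 39 min.

52.65 hours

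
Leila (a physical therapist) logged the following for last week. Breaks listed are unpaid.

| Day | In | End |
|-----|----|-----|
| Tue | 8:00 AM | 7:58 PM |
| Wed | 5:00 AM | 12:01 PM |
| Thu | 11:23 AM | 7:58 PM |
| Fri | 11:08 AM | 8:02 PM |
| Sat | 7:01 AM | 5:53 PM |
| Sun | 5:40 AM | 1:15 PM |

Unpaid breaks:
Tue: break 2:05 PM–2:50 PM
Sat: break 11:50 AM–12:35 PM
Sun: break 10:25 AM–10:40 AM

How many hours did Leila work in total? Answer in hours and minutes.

53 h 10 min

Tue: 8:00 AM–7:58 PM = 11 h 58 min; less 45 min break → 11 h 13 min
Wed: 5:00 AM–12:01 PM = 7 h 1 min
Thu: 11:23 AM–7:58 PM = 8 h 35 min
Fri: 11:08 AM–8:02 PM = 8 h 54 min
Sat: 7:01 AM–5:53 PM = 10 h 52 min; less 45 min break → 10 h 7 min
Sun: 5:40 AM–1:15 PM = 7 h 35 min; less 15 min break → 7 h 20 min
Total: 11 h 13 min + 7 h 1 min + 8 h 35 min + 8 h 54 min + 10 h 7 min + 7 h 20 min = 53 h 10 min.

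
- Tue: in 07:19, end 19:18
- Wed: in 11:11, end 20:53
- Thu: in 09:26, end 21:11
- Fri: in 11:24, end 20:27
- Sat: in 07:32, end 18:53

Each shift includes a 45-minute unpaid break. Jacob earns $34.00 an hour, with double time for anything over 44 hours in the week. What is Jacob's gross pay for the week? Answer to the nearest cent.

Tue: 07:19–19:18 = 11 h 59 min; less 45 min break → 11 h 14 min
Wed: 11:11–20:53 = 9 h 42 min; less 45 min break → 8 h 57 min
Thu: 09:26–21:11 = 11 h 45 min; less 45 min break → 11 h 0 min
Fri: 11:24–20:27 = 9 h 3 min; less 45 min break → 8 h 18 min
Sat: 07:32–18:53 = 11 h 21 min; less 45 min break → 10 h 36 min
Total worked: 50 h 5 min = 3005 min.
Regular 44 h 0 min = 2640 min at $34.00/h; overtime 6 h 5 min = 365 min at $68.00/h.
Pay = (2640 × $34.00 + 365 × $68.00) ÷ 60 = $1909.67.

$1909.67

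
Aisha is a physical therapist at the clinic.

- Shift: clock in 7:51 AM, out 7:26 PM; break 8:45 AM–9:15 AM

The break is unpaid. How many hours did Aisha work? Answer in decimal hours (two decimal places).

Shift: 7:51 AM–7:26 PM = 11 h 35 min; less 30 min break → 11 h 5 min

11.08 hours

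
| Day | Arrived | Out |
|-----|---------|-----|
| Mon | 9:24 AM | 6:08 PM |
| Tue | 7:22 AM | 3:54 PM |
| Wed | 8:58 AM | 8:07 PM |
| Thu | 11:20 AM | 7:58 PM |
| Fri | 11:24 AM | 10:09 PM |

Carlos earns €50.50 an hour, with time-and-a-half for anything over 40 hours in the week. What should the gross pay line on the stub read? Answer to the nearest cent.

€2610.85

Mon: 9:24 AM–6:08 PM = 8 h 44 min
Tue: 7:22 AM–3:54 PM = 8 h 32 min
Wed: 8:58 AM–8:07 PM = 11 h 9 min
Thu: 11:20 AM–7:58 PM = 8 h 38 min
Fri: 11:24 AM–10:09 PM = 10 h 45 min
Total worked: 47 h 48 min = 2868 min.
Regular 40 h 0 min = 2400 min at €50.50/h; overtime 7 h 48 min = 468 min at €75.75/h.
Pay = (2400 × €50.50 + 468 × €75.75) ÷ 60 = €2610.85.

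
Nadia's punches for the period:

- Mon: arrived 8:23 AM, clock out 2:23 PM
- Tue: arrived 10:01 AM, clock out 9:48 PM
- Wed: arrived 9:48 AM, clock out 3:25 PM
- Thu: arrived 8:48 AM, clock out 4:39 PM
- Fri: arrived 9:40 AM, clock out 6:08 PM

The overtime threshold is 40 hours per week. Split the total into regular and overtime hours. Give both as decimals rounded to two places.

Mon: 8:23 AM–2:23 PM = 6 h 0 min
Tue: 10:01 AM–9:48 PM = 11 h 47 min
Wed: 9:48 AM–3:25 PM = 5 h 37 min
Thu: 8:48 AM–4:39 PM = 7 h 51 min
Fri: 9:40 AM–6:08 PM = 8 h 28 min
Total worked: 39 h 43 min = 39.72 h.
Threshold 40 h → overtime 0 h 0 min, regular 39 h 43 min.

Regular 39.72 hours, overtime 0.00 hours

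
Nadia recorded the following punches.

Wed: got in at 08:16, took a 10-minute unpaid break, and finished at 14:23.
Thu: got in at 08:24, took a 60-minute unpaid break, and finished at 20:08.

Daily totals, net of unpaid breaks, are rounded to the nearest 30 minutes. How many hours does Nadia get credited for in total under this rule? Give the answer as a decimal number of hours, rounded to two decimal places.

Wed: 08:16–14:23 = 6 h 7 min − 10 min = 5 h 57 min → rounds to 6 h 0 min
Thu: 08:24–20:08 = 11 h 44 min − 60 min = 10 h 44 min → rounds to 10 h 30 min
Total credited: 16 h 30 min.

16.50 hours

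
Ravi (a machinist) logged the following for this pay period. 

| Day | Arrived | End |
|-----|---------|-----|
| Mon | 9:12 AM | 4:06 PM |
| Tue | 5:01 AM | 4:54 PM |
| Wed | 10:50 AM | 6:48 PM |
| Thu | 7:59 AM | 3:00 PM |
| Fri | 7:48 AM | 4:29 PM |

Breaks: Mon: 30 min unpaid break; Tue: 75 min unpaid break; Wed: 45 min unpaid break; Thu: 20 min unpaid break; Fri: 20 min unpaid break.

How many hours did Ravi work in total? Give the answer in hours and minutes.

39 h 17 min

Mon: 9:12 AM–4:06 PM = 6 h 54 min; less 30 min break → 6 h 24 min
Tue: 5:01 AM–4:54 PM = 11 h 53 min; less 75 min break → 10 h 38 min
Wed: 10:50 AM–6:48 PM = 7 h 58 min; less 45 min break → 7 h 13 min
Thu: 7:59 AM–3:00 PM = 7 h 1 min; less 20 min break → 6 h 41 min
Fri: 7:48 AM–4:29 PM = 8 h 41 min; less 20 min break → 8 h 21 min
Total: 6 h 24 min + 10 h 38 min + 7 h 13 min + 6 h 41 min + 8 h 21 min = 39 h 17 min.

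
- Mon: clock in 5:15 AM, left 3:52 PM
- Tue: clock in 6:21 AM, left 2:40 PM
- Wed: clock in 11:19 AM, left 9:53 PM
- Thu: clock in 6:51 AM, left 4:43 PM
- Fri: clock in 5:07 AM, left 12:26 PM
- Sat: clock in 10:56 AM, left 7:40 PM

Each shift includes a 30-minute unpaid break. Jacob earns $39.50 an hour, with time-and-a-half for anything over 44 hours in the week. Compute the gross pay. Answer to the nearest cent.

Mon: 5:15 AM–3:52 PM = 10 h 37 min; less 30 min break → 10 h 7 min
Tue: 6:21 AM–2:40 PM = 8 h 19 min; less 30 min break → 7 h 49 min
Wed: 11:19 AM–9:53 PM = 10 h 34 min; less 30 min break → 10 h 4 min
Thu: 6:51 AM–4:43 PM = 9 h 52 min; less 30 min break → 9 h 22 min
Fri: 5:07 AM–12:26 PM = 7 h 19 min; less 30 min break → 6 h 49 min
Sat: 10:56 AM–7:40 PM = 8 h 44 min; less 30 min break → 8 h 14 min
Total worked: 52 h 25 min = 3145 min.
Regular 44 h 0 min = 2640 min at $39.50/h; overtime 8 h 25 min = 505 min at $59.25/h.
Pay = (2640 × $39.50 + 505 × $59.25) ÷ 60 = $2236.69.

$2236.69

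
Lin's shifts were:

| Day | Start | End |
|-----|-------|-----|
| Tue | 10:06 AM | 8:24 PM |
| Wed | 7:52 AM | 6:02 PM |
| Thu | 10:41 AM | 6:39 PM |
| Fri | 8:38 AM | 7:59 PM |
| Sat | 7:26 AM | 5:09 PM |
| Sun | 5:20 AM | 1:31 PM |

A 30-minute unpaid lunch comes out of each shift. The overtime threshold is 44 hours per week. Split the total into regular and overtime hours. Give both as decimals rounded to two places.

Tue: 10:06 AM–8:24 PM = 10 h 18 min; less 30 min break → 9 h 48 min
Wed: 7:52 AM–6:02 PM = 10 h 10 min; less 30 min break → 9 h 40 min
Thu: 10:41 AM–6:39 PM = 7 h 58 min; less 30 min break → 7 h 28 min
Fri: 8:38 AM–7:59 PM = 11 h 21 min; less 30 min break → 10 h 51 min
Sat: 7:26 AM–5:09 PM = 9 h 43 min; less 30 min break → 9 h 13 min
Sun: 5:20 AM–1:31 PM = 8 h 11 min; less 30 min break → 7 h 41 min
Total worked: 54 h 41 min = 54.68 h.
Threshold 44 h → overtime 10 h 41 min, regular 44 h 0 min.

Regular 44.00 hours, overtime 10.68 hours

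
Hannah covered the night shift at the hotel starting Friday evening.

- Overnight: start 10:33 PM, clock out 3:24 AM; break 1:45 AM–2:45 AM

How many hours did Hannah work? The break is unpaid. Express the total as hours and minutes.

3 h 51 min

Overnight: 10:33 PM → midnight = 1 h 27 min; midnight → 3:24 AM = 3 h 24 min; span 4 h 51 min; less 60 min break → 3 h 51 min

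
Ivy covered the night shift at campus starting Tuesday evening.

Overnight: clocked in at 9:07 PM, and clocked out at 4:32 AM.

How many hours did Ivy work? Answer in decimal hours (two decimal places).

7.42 hours

Overnight: 9:07 PM → midnight = 2 h 53 min; midnight → 4:32 AM = 4 h 32 min; span 7 h 25 min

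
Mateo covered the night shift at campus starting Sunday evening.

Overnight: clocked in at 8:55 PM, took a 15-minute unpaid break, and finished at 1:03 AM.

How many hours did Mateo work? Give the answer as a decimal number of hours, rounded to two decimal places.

Overnight: 8:55 PM → midnight = 3 h 5 min; midnight → 1:03 AM = 1 h 3 min; span 4 h 8 min; less 15 min break → 3 h 53 min

3.88 hours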